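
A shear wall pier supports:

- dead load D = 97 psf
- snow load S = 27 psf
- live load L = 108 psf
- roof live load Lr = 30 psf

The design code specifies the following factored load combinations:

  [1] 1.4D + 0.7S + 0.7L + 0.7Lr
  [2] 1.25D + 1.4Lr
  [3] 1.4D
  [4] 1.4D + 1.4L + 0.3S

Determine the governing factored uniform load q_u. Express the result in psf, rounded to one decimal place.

[1] 1.4(97) + 0.7(27) + 0.7(108) + 0.7(30) = 135.8 + 18.9 + 75.6 + 21.0 = 251.3
[2] 1.25(97) + 1.4(30) = 121.3 + 42.0 = 163.3
[3] 1.4(97) = 135.8
[4] 1.4(97) + 1.4(108) + 0.3(27) = 135.8 + 151.2 + 8.1 = 295.1
Maximum is from combination 4.

295.1 psf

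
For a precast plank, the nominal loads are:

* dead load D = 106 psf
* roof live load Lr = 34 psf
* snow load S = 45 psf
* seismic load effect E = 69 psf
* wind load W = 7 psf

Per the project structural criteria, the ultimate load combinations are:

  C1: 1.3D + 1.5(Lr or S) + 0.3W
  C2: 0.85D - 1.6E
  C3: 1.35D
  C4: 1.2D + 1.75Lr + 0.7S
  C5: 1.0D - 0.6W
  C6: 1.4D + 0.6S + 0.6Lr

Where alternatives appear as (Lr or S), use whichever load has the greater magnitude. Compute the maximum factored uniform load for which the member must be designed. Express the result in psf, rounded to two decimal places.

218.20 psf

(Lr or S) → S = 45 psf.
C1: 1.3(106) + 1.5(45) + 0.3(7) = 137.80 + 67.50 + 2.10 = 207.40
C2: 0.85(106) - 1.6(69) = 90.10 - 110.40 = -20.30
C3: 1.35(106) = 143.10
C4: 1.2(106) + 1.75(34) + 0.7(45) = 127.20 + 59.50 + 31.50 = 218.20
C5: 1.0(106) - 0.6(7) = 106.00 - 4.20 = 101.80
C6: 1.4(106) + 0.6(45) + 0.6(34) = 148.40 + 27.00 + 20.40 = 195.80
Combination 4 governs: q_u = 218.20 psf.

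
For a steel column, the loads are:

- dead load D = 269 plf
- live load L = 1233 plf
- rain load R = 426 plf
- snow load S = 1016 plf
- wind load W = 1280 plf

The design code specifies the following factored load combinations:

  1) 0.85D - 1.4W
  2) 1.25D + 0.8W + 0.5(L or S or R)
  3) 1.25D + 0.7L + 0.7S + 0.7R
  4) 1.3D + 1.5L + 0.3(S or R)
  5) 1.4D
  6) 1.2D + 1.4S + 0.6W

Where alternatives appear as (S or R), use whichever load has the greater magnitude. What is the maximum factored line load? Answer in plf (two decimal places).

(L or S or R) → L = 1233 plf; (S or R) → S = 1016 plf.
1) 0.85(269) - 1.4(1280) = -1563.35
2) 1.25(269) + 0.8(1280) + 0.5(1233) = 1976.75
3) 1.25(269) + 0.7(1233) + 0.7(1016) + 0.7(426) = 2208.75
4) 1.3(269) + 1.5(1233) + 0.3(1016) = 2504.00
5) 1.4(269) = 376.60
6) 1.2(269) + 1.4(1016) + 0.6(1280) = 2513.20
The controlling combination is 6, giving 2513.20 plf.

2513.20 plf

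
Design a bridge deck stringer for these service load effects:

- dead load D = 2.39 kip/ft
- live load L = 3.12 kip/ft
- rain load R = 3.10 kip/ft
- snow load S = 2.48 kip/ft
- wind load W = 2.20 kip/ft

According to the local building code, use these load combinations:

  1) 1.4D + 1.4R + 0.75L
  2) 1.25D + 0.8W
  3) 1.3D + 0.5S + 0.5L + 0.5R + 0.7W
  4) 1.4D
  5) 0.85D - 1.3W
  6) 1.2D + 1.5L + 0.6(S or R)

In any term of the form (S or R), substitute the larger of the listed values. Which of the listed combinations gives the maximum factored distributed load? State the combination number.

(S or R) → R = 3.10 kip/ft.
1) 1.4(2.39) + 1.4(3.10) + 0.75(3.12) = 3.35 + 4.34 + 2.34 = 10.03
2) 1.25(2.39) + 0.8(2.20) = 2.99 + 1.76 = 4.75
3) 1.3(2.39) + 0.5(2.48) + 0.5(3.12) + 0.5(3.10) + 0.7(2.20) = 3.11 + 1.24 + 1.56 + 1.55 + 1.54 = 9.00
4) 1.4(2.39) = 3.35
5) 0.85(2.39) - 1.3(2.20) = 2.03 - 2.86 = -0.83
6) 1.2(2.39) + 1.5(3.12) + 0.6(3.10) = 2.87 + 4.68 + 1.86 = 9.41
The largest value is 10.03 kip/ft from combination 1.

Combination 1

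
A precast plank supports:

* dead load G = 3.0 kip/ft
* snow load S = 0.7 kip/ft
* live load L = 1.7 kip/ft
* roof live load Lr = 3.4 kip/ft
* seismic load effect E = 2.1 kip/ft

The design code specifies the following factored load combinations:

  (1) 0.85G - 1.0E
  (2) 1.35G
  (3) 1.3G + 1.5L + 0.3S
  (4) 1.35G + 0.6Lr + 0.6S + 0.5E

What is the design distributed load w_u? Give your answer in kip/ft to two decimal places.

(1) 0.85(3.0) - 1.0(2.1) = 0.45
(2) 1.35(3.0) = 4.05
(3) 1.3(3.0) + 1.5(1.7) + 0.3(0.7) = 6.66
(4) 1.35(3.0) + 0.6(3.4) + 0.6(0.7) + 0.5(2.1) = 7.56
Combination 4 governs: w_u = 7.56 kip/ft.

7.56 kip/ft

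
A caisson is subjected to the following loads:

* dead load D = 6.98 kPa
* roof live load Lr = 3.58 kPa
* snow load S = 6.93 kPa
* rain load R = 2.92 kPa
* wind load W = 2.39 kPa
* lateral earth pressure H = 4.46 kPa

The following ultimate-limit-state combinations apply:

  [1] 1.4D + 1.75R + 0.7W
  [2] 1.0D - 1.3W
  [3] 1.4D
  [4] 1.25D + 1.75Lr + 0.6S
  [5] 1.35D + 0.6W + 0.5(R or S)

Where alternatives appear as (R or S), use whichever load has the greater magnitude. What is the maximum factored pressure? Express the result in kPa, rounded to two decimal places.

(R or S) → S = 6.93 kPa.
[1] 1.4(6.98) + 1.75(2.92) + 0.7(2.39) = 16.56
[2] 1.0(6.98) - 1.3(2.39) = 3.87
[3] 1.4(6.98) = 9.77
[4] 1.25(6.98) + 1.75(3.58) + 0.6(6.93) = 19.15
[5] 1.35(6.98) + 0.6(2.39) + 0.5(6.93) = 14.32
Maximum is from combination 4.

19.15 kPa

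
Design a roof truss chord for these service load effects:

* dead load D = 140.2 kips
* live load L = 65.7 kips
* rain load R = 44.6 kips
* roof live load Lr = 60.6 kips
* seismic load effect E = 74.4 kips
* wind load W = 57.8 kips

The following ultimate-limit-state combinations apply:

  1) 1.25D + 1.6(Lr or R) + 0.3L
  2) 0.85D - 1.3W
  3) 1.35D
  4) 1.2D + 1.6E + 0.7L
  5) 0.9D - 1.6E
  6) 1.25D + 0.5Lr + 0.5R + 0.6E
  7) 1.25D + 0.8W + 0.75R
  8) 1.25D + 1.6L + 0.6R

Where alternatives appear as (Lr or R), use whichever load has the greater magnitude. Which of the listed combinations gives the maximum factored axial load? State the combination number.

(Lr or R) → Lr = 60.6 kips.
1) 1.25(140.2) + 1.6(60.6) + 0.3(65.7) = 291.9
2) 0.85(140.2) - 1.3(57.8) = 44.0
3) 1.35(140.2) = 189.3
4) 1.2(140.2) + 1.6(74.4) + 0.7(65.7) = 333.3
5) 0.9(140.2) - 1.6(74.4) = 7.1
6) 1.25(140.2) + 0.5(60.6) + 0.5(44.6) + 0.6(74.4) = 175.3 + 30.3 + 22.3 + 44.6 = 272.5
7) 1.25(140.2) + 0.8(57.8) + 0.75(44.6) = 254.9
8) 1.25(140.2) + 1.6(65.7) + 0.6(44.6) = 307.1
The largest value is 333.3 kips from combination 4.

Combination 4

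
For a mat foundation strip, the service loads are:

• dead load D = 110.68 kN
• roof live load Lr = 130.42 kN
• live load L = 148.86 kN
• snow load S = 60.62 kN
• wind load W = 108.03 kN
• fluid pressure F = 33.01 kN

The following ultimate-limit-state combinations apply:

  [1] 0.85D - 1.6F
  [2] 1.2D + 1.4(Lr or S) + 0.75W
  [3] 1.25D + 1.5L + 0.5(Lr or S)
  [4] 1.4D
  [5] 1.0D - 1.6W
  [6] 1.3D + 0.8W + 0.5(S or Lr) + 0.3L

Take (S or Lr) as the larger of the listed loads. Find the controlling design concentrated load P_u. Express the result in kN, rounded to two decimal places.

426.85 kN

(Lr or S) → Lr = 130.42 kN; (S or Lr) → Lr = 130.42 kN.
[1] 0.85(110.68) - 1.6(33.01) = 41.26
[2] 1.2(110.68) + 1.4(130.42) + 0.75(108.03) = 396.43
[3] 1.25(110.68) + 1.5(148.86) + 0.5(130.42) = 426.85
[4] 1.4(110.68) = 154.95
[5] 1.0(110.68) - 1.6(108.03) = -62.17
[6] 1.3(110.68) + 0.8(108.03) + 0.5(130.42) + 0.3(148.86) = 340.18
The controlling combination is 3, giving 426.85 kN.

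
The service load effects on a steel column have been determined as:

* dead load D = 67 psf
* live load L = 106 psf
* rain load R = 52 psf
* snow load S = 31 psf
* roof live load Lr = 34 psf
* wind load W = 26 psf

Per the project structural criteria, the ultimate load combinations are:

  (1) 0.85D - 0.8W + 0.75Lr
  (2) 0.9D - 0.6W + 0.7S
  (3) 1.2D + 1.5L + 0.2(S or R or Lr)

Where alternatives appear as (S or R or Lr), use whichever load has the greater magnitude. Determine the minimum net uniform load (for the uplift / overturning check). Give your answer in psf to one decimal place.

(S or R or Lr) → R = 52 psf.
(1) 0.85(67) - 0.8(26) + 0.75(34) = 57.0 - 20.8 + 25.5 = 61.7
(2) 0.9(67) - 0.6(26) + 0.7(31) = 60.3 - 15.6 + 21.7 = 66.4
(3) 1.2(67) + 1.5(106) + 0.2(52) = 80.4 + 159.0 + 10.4 = 249.8
Combination 1 gives the minimum: 61.7 psf.

61.7 psf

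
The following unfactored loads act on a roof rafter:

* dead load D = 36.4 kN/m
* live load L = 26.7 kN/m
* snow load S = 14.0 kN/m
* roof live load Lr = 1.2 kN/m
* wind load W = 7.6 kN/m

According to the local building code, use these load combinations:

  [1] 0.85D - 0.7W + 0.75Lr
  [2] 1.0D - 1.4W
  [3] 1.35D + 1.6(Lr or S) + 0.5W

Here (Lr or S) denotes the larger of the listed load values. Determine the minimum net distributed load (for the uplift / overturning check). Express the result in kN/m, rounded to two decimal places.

(Lr or S) → S = 14.0 kN/m.
[1] 0.85(36.4) - 0.7(7.6) + 0.75(1.2) = 26.52
[2] 1.0(36.4) - 1.4(7.6) = 25.76
[3] 1.35(36.4) + 1.6(14.0) + 0.5(7.6) = 75.34
Combination 2 gives the minimum: 25.76 kN/m.

25.76 kN/m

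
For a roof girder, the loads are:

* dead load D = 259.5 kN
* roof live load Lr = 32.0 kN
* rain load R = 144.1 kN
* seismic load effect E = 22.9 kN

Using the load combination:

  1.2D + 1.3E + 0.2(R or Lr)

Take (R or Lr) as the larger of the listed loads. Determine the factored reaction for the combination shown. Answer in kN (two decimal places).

369.99 kN

(R or Lr) → R = 144.1 kN.
1.2(259.5) + 1.3(22.9) + 0.2(144.1) = 311.40 + 29.77 + 28.82 = 369.99
V_u = 369.99 kN.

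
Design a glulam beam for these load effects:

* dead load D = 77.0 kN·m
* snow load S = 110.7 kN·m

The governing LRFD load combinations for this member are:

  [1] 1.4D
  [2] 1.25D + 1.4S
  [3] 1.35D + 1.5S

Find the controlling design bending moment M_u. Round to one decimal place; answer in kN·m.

[1] 1.4(77.0) = 107.8
[2] 1.25(77.0) + 1.4(110.7) = 251.2
[3] 1.35(77.0) + 1.5(110.7) = 270.0
Combination 3 governs: M_u = 270.0 kN·m.

270.0 kN·m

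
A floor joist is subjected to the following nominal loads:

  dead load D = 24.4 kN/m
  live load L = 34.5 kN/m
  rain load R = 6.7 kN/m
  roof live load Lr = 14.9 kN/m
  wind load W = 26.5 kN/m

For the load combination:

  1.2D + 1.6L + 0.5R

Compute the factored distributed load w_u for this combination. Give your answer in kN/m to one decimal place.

87.8 kN/m

1.2(24.4) + 1.6(34.5) + 0.5(6.7) = 87.8
w_u = 87.8 kN/m.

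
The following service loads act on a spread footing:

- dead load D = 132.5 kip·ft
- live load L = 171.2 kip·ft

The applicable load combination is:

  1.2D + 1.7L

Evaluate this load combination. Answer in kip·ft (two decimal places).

450.04 kip·ft

1.2(132.5) + 1.7(171.2) = 159.00 + 291.04 = 450.04
M_u = 450.04 kip·ft.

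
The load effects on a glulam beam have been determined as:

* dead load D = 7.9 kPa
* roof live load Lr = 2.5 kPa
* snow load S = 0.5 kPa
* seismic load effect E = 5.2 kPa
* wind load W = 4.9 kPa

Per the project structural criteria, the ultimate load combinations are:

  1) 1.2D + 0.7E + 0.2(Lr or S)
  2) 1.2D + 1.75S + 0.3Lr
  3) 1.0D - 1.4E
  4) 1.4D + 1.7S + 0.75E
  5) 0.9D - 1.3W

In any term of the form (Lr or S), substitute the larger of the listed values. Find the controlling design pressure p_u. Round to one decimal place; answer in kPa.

15.8 kPa

(Lr or S) → Lr = 2.5 kPa.
1) 1.2(7.9) + 0.7(5.2) + 0.2(2.5) = 9.5 + 3.6 + 0.5 = 13.6
2) 1.2(7.9) + 1.75(0.5) + 0.3(2.5) = 11.1
3) 1.0(7.9) - 1.4(5.2) = 7.9 - 7.3 = 0.6
4) 1.4(7.9) + 1.7(0.5) + 0.75(5.2) = 15.8
5) 0.9(7.9) - 1.3(4.9) = 7.1 - 6.4 = 0.7
Combination 4 governs: p_u = 15.8 kPa.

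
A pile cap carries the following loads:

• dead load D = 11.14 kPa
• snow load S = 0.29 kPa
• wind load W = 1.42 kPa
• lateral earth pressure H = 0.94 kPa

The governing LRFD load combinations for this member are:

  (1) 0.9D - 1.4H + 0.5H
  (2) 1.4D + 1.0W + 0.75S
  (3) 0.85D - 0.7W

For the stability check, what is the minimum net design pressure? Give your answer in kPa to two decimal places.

8.48 kPa

(1) 0.9(11.14) - 1.4(0.94) + 0.5(0.94) = 10.03 - 1.32 + 0.47 = 9.18
(2) 1.4(11.14) + 1.0(1.42) + 0.75(0.29) = 17.23
(3) 0.85(11.14) - 0.7(1.42) = 9.47 - 0.99 = 8.48
Combination 3 gives the minimum: 8.48 kPa.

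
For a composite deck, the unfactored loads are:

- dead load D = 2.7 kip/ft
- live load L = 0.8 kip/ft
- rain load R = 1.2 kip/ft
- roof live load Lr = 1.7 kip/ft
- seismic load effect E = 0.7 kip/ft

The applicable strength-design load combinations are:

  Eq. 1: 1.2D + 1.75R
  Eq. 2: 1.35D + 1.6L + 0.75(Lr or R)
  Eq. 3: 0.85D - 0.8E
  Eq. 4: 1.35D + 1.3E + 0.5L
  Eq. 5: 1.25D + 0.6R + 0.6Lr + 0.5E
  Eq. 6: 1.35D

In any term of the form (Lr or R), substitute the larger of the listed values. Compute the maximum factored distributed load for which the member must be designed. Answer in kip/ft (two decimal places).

(Lr or R) → Lr = 1.7 kip/ft.
Eq. 1: 1.2(2.7) + 1.75(1.2) = 5.34
Eq. 2: 1.35(2.7) + 1.6(0.8) + 0.75(1.7) = 6.20
Eq. 3: 0.85(2.7) - 0.8(0.7) = 1.74
Eq. 4: 1.35(2.7) + 1.3(0.7) + 0.5(0.8) = 4.96
Eq. 5: 1.25(2.7) + 0.6(1.2) + 0.6(1.7) + 0.5(0.7) = 5.47
Eq. 6: 1.35(2.7) = 3.65
Maximum is from combination 2.

6.20 kip/ft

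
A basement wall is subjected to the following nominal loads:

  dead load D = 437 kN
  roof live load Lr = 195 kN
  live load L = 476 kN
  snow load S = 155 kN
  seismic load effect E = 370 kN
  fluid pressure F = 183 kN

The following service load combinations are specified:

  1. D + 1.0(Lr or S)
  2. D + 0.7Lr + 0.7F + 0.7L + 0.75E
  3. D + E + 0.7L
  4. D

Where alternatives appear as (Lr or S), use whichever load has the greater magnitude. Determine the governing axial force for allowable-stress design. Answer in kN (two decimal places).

(Lr or S) → Lr = 195 kN.
1. 1.0(437) + 1.0(195) = 437.00 + 195.00 = 632.00
2. 1.0(437) + 0.7(195) + 0.7(183) + 0.7(476) + 0.75(370) = 437.00 + 136.50 + 128.10 + 333.20 + 277.50 = 1312.30
3. 1.0(437) + 1.0(370) + 0.7(476) = 437.00 + 370.00 + 333.20 = 1140.20
4. 1.0(437) = 437.00
Maximum is from combination 2.

1312.30 kN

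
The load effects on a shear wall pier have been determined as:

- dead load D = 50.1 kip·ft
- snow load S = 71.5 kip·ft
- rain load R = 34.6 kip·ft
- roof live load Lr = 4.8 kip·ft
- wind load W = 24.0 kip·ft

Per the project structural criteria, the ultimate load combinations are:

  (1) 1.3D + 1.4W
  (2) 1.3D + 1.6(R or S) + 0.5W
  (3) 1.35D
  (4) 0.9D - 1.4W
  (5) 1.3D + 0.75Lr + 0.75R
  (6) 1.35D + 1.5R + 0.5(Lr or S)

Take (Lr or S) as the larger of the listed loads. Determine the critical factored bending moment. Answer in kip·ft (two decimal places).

191.53 kip·ft

(R or S) → S = 71.5 kip·ft; (Lr or S) → S = 71.5 kip·ft.
(1) 1.3(50.1) + 1.4(24.0) = 65.13 + 33.60 = 98.73
(2) 1.3(50.1) + 1.6(71.5) + 0.5(24.0) = 65.13 + 114.40 + 12.00 = 191.53
(3) 1.35(50.1) = 67.64
(4) 0.9(50.1) - 1.4(24.0) = 45.09 - 33.60 = 11.49
(5) 1.3(50.1) + 0.75(4.8) + 0.75(34.6) = 65.13 + 3.60 + 25.95 = 94.68
(6) 1.35(50.1) + 1.5(34.6) + 0.5(71.5) = 67.64 + 51.90 + 35.75 = 155.29
The controlling combination is 2, giving 191.53 kip·ft.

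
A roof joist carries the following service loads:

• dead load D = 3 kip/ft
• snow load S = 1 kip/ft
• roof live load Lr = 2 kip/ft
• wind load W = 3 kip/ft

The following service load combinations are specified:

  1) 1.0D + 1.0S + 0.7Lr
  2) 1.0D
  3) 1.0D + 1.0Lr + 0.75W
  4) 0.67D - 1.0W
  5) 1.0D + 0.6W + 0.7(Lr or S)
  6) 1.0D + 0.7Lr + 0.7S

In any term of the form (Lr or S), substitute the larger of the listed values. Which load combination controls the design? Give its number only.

(Lr or S) → Lr = 2 kip/ft.
1) 1.0(3) + 1.0(1) + 0.7(2) = 3.0 + 1.0 + 1.4 = 5.4
2) 1.0(3) = 3.0
3) 1.0(3) + 1.0(2) + 0.75(3) = 3.0 + 2.0 + 2.3 = 7.3
4) 0.67(3) - 1.0(3) = 2.0 - 3.0 = -1.0
5) 1.0(3) + 0.6(3) + 0.7(2) = 3.0 + 1.8 + 1.4 = 6.2
6) 1.0(3) + 0.7(2) + 0.7(1) = 3.0 + 1.4 + 0.7 = 5.1
The largest value is 7.3 kip/ft from combination 3.

Combination 3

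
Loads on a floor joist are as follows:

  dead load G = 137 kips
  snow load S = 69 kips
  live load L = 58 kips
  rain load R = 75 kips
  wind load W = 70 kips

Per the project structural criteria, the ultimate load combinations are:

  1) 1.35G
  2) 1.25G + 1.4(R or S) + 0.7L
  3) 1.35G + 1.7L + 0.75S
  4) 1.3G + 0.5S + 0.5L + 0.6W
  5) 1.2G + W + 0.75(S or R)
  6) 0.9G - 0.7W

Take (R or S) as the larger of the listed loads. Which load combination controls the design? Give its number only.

(R or S) → R = 75 kips; (S or R) → R = 75 kips.
1) 1.35(137) = 185.0
2) 1.25(137) + 1.4(75) + 0.7(58) = 171.3 + 105.0 + 40.6 = 316.9
3) 1.35(137) + 1.7(58) + 0.75(69) = 335.3
4) 1.3(137) + 0.5(69) + 0.5(58) + 0.6(70) = 178.1 + 34.5 + 29.0 + 42.0 = 283.6
5) 1.2(137) + 1.0(70) + 0.75(75) = 164.4 + 70.0 + 56.3 = 290.7
6) 0.9(137) - 0.7(70) = 123.3 - 49.0 = 74.3
The largest value is 335.3 kips from combination 3.

Combination 3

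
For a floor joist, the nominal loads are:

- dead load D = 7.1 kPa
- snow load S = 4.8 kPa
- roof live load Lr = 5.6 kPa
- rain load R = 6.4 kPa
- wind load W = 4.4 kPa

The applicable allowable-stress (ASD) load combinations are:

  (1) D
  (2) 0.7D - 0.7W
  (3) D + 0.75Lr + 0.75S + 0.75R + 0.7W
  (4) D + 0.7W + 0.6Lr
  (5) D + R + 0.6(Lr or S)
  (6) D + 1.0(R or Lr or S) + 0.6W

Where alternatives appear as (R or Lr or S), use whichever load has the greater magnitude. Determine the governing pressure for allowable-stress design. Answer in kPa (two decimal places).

(Lr or S) → Lr = 5.6 kPa; (R or Lr or S) → R = 6.4 kPa.
(1) 1.0(7.1) = 7.10
(2) 0.7(7.1) - 0.7(4.4) = 4.97 - 3.08 = 1.89
(3) 1.0(7.1) + 0.75(5.6) + 0.75(4.8) + 0.75(6.4) + 0.7(4.4) = 7.10 + 4.20 + 3.60 + 4.80 + 3.08 = 22.78
(4) 1.0(7.1) + 0.7(4.4) + 0.6(5.6) = 7.10 + 3.08 + 3.36 = 13.54
(5) 1.0(7.1) + 1.0(6.4) + 0.6(5.6) = 7.10 + 6.40 + 3.36 = 16.86
(6) 1.0(7.1) + 1.0(6.4) + 0.6(4.4) = 7.10 + 6.40 + 2.64 = 16.14
The controlling combination is 3, giving 22.78 kPa.

22.78 kPa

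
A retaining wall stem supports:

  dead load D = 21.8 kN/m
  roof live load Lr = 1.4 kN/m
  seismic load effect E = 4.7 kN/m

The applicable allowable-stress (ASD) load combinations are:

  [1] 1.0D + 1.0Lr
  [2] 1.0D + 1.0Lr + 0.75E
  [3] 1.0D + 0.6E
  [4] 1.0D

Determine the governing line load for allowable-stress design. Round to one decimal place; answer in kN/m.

26.7 kN/m

[1] 1.0(21.8) + 1.0(1.4) = 21.8 + 1.4 = 23.2
[2] 1.0(21.8) + 1.0(1.4) + 0.75(4.7) = 21.8 + 1.4 + 3.5 = 26.7
[3] 1.0(21.8) + 0.6(4.7) = 21.8 + 2.8 = 24.6
[4] 1.0(21.8) = 21.8
Combination 2 governs: w = 26.7 kN/m.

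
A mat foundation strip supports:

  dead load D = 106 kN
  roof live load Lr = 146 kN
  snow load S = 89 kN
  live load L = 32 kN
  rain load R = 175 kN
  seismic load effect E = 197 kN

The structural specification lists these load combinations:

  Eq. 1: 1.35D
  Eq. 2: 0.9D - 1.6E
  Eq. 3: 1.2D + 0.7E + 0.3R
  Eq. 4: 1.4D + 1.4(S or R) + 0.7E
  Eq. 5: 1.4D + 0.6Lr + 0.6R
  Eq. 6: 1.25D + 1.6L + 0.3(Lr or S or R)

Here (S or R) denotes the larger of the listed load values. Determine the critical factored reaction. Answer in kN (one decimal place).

531.3 kN

(S or R) → R = 175 kN; (Lr or S or R) → R = 175 kN.
Eq. 1: 1.35(106) = 143.1
Eq. 2: 0.9(106) - 1.6(197) = -219.8
Eq. 3: 1.2(106) + 0.7(197) + 0.3(175) = 317.6
Eq. 4: 1.4(106) + 1.4(175) + 0.7(197) = 531.3
Eq. 5: 1.4(106) + 0.6(146) + 0.6(175) = 341.0
Eq. 6: 1.25(106) + 1.6(32) + 0.3(175) = 236.2
The controlling combination is 4, giving 531.3 kN.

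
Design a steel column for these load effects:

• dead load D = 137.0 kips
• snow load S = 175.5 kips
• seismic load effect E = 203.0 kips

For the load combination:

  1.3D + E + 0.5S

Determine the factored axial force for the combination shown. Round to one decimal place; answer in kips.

468.9 kips

1.3(137.0) + 1.0(203.0) + 0.5(175.5) = 178.1 + 203.0 + 87.8 = 468.9
P_u = 468.9 kips.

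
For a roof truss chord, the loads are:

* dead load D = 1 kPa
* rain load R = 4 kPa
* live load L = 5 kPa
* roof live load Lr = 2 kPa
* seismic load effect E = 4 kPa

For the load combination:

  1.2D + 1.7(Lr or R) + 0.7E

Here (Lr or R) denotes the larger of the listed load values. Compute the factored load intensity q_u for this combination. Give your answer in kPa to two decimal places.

(Lr or R) → R = 4 kPa.
1.2(1) + 1.7(4) + 0.7(4) = 1.20 + 6.80 + 2.80 = 10.80
q_u = 10.80 kPa.

10.80 kPa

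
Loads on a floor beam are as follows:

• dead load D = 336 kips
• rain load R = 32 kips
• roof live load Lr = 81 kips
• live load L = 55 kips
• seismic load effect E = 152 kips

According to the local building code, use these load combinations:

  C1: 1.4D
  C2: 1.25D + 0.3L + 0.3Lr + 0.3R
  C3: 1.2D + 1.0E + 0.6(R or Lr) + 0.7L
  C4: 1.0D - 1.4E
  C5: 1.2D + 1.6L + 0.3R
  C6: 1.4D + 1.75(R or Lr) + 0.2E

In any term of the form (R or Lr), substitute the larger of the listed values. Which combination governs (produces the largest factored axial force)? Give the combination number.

(R or Lr) → Lr = 81 kips.
C1: 1.4(336) = 470.4
C2: 1.25(336) + 0.3(55) + 0.3(81) + 0.3(32) = 470.4
C3: 1.2(336) + 1.0(152) + 0.6(81) + 0.7(55) = 642.3
C4: 1.0(336) - 1.4(152) = 123.2
C5: 1.2(336) + 1.6(55) + 0.3(32) = 500.8
C6: 1.4(336) + 1.75(81) + 0.2(152) = 642.6
The largest value is 642.6 kips from combination 6.

Combination 6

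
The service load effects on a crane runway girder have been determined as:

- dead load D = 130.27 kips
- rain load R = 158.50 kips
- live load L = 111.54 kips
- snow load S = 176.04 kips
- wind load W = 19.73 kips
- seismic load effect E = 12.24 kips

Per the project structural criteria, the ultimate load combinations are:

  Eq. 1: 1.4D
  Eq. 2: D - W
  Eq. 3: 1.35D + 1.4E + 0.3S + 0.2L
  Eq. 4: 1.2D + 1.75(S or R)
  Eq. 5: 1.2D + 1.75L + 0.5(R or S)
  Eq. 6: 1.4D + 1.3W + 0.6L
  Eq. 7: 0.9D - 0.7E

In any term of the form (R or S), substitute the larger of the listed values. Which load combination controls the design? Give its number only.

Combination 4

(S or R) → S = 176.04 kips; (R or S) → S = 176.04 kips.
Eq. 1: 1.4(130.27) = 182.38
Eq. 2: 1.0(130.27) - 1.0(19.73) = 130.27 - 19.73 = 110.54
Eq. 3: 1.35(130.27) + 1.4(12.24) + 0.3(176.04) + 0.2(111.54) = 175.86 + 17.14 + 52.81 + 22.31 = 268.12
Eq. 4: 1.2(130.27) + 1.75(176.04) = 156.32 + 308.07 = 464.39
Eq. 5: 1.2(130.27) + 1.75(111.54) + 0.5(176.04) = 156.32 + 195.20 + 88.02 = 439.54
Eq. 6: 1.4(130.27) + 1.3(19.73) + 0.6(111.54) = 182.38 + 25.65 + 66.92 = 274.95
Eq. 7: 0.9(130.27) - 0.7(12.24) = 108.68
The largest value is 464.39 kips from combination 4.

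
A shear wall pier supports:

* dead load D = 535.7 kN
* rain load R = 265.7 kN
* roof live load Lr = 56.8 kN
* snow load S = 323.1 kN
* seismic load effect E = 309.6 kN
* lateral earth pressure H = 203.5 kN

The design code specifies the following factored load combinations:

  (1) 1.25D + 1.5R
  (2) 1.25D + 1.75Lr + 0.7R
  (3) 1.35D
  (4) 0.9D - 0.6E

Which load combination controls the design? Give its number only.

Combination 1

(1) 1.25(535.7) + 1.5(265.7) = 669.63 + 398.55 = 1068.18
(2) 1.25(535.7) + 1.75(56.8) + 0.7(265.7) = 669.63 + 99.40 + 185.99 = 955.02
(3) 1.35(535.7) = 723.20
(4) 0.9(535.7) - 0.6(309.6) = 482.13 - 185.76 = 296.37
The largest value is 1068.18 kN from combination 1.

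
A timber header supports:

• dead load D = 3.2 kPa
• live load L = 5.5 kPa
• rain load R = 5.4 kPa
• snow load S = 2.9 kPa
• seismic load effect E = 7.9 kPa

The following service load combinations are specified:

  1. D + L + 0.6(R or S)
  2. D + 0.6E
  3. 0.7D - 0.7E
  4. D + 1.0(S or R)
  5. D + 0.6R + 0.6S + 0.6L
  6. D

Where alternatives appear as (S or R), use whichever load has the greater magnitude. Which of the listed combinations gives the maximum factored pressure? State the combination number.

(R or S) → R = 5.4 kPa; (S or R) → R = 5.4 kPa.
1. 1.0(3.2) + 1.0(5.5) + 0.6(5.4) = 11.94
2. 1.0(3.2) + 0.6(7.9) = 7.94
3. 0.7(3.2) - 0.7(7.9) = -3.29
4. 1.0(3.2) + 1.0(5.4) = 8.60
5. 1.0(3.2) + 0.6(5.4) + 0.6(2.9) + 0.6(5.5) = 11.48
6. 1.0(3.2) = 3.20
The largest value is 11.94 kPa from combination 1.

Combination 1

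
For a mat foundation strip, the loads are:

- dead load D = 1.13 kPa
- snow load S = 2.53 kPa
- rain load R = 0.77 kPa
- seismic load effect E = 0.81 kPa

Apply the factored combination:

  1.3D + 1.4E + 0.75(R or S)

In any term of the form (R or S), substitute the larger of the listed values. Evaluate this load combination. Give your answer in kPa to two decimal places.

4.50 kPa

(R or S) → S = 2.53 kPa.
1.3(1.13) + 1.4(0.81) + 0.75(2.53) = 4.50
q_u = 4.50 kPa.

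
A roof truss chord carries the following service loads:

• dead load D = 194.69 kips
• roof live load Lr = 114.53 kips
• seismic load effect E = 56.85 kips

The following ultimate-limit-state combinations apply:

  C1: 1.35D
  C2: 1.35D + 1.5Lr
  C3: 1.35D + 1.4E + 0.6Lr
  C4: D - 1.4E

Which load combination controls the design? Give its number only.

Combination 2

C1: 1.35(194.69) = 262.83
C2: 1.35(194.69) + 1.5(114.53) = 262.83 + 171.80 = 434.63
C3: 1.35(194.69) + 1.4(56.85) + 0.6(114.53) = 262.83 + 79.59 + 68.72 = 411.14
C4: 1.0(194.69) - 1.4(56.85) = 194.69 - 79.59 = 115.10
The largest value is 434.63 kips from combination 2.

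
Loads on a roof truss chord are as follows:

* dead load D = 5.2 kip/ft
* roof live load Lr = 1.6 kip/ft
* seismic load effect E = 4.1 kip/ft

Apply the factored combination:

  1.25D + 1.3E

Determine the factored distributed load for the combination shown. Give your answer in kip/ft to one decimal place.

1.25(5.2) + 1.3(4.1) = 11.8
w_u = 11.8 kip/ft.

11.8 kip/ft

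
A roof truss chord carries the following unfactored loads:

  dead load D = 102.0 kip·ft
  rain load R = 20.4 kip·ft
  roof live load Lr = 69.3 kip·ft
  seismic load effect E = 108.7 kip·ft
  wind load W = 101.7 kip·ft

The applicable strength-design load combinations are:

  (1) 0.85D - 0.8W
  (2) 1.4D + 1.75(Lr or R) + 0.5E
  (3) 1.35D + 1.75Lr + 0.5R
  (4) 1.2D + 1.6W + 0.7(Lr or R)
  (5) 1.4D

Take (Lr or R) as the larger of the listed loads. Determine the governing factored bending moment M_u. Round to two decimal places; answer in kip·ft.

333.63 kip·ft

(Lr or R) → Lr = 69.3 kip·ft.
(1) 0.85(102.0) - 0.8(101.7) = 5.34
(2) 1.4(102.0) + 1.75(69.3) + 0.5(108.7) = 318.43
(3) 1.35(102.0) + 1.75(69.3) + 0.5(20.4) = 269.18
(4) 1.2(102.0) + 1.6(101.7) + 0.7(69.3) = 333.63
(5) 1.4(102.0) = 142.80
Maximum is from combination 4.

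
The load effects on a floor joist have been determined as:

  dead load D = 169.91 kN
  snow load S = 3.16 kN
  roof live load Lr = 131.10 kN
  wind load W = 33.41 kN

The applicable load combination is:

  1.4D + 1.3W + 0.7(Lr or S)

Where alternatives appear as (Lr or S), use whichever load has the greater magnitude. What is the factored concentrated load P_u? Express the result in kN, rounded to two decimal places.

373.08 kN

(Lr or S) → Lr = 131.10 kN.
1.4(169.91) + 1.3(33.41) + 0.7(131.10) = 373.08
P_u = 373.08 kN.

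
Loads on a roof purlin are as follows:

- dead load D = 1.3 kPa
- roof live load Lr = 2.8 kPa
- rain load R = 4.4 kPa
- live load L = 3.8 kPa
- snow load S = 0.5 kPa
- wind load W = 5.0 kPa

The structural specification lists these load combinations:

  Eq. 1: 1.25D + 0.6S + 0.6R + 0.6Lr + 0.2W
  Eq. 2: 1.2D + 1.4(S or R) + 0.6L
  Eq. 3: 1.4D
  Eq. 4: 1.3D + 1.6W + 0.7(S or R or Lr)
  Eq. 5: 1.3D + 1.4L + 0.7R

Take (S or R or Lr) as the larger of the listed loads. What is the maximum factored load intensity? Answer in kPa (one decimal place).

12.8 kPa

(S or R) → R = 4.4 kPa; (S or R or Lr) → R = 4.4 kPa.
Eq. 1: 1.25(1.3) + 0.6(0.5) + 0.6(4.4) + 0.6(2.8) + 0.2(5.0) = 1.6 + 0.3 + 2.6 + 1.7 + 1.0 = 7.2
Eq. 2: 1.2(1.3) + 1.4(4.4) + 0.6(3.8) = 10.0
Eq. 3: 1.4(1.3) = 1.8
Eq. 4: 1.3(1.3) + 1.6(5.0) + 0.7(4.4) = 1.7 + 8.0 + 3.1 = 12.8
Eq. 5: 1.3(1.3) + 1.4(3.8) + 0.7(4.4) = 1.7 + 5.3 + 3.1 = 10.1
The controlling combination is 4, giving 12.8 kPa.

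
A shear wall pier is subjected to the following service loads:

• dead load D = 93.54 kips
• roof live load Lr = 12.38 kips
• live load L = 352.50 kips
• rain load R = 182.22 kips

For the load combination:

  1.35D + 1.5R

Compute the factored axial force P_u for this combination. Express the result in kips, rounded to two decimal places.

1.35(93.54) + 1.5(182.22) = 126.28 + 273.33 = 399.61
P_u = 399.61 kips.

399.61 kips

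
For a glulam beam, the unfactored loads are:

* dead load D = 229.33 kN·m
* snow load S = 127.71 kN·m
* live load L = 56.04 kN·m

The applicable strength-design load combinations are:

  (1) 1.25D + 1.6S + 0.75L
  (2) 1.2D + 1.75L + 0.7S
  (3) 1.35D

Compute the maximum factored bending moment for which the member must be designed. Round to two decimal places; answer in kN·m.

(1) 1.25(229.33) + 1.6(127.71) + 0.75(56.04) = 286.66 + 204.34 + 42.03 = 533.03
(2) 1.2(229.33) + 1.75(56.04) + 0.7(127.71) = 462.66
(3) 1.35(229.33) = 309.60
Maximum is from combination 1.

533.03 kN·m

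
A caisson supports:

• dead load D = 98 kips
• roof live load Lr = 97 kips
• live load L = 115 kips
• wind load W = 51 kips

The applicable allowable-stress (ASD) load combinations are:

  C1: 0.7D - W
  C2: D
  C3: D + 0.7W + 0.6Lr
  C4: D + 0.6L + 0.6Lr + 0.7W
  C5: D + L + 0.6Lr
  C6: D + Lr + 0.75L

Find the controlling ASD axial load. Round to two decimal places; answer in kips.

C1: 0.7(98) - 1.0(51) = 68.60 - 51.00 = 17.60
C2: 1.0(98) = 98.00
C3: 1.0(98) + 0.7(51) + 0.6(97) = 98.00 + 35.70 + 58.20 = 191.90
C4: 1.0(98) + 0.6(115) + 0.6(97) + 0.7(51) = 98.00 + 69.00 + 58.20 + 35.70 = 260.90
C5: 1.0(98) + 1.0(115) + 0.6(97) = 98.00 + 115.00 + 58.20 = 271.20
C6: 1.0(98) + 1.0(97) + 0.75(115) = 98.00 + 97.00 + 86.25 = 281.25
Combination 6 governs: P = 281.25 kips.

281.25 kips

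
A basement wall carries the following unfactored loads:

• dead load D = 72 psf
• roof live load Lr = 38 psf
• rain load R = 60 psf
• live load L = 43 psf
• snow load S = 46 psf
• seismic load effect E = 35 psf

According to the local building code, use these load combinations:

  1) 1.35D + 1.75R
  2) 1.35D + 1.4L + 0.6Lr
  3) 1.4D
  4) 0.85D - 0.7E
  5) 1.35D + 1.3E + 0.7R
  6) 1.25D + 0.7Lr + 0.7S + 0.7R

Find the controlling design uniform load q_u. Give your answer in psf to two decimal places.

202.20 psf

1) 1.35(72) + 1.75(60) = 202.20
2) 1.35(72) + 1.4(43) + 0.6(38) = 180.20
3) 1.4(72) = 100.80
4) 0.85(72) - 0.7(35) = 36.70
5) 1.35(72) + 1.3(35) + 0.7(60) = 184.70
6) 1.25(72) + 0.7(38) + 0.7(46) + 0.7(60) = 190.80
Maximum is from combination 1.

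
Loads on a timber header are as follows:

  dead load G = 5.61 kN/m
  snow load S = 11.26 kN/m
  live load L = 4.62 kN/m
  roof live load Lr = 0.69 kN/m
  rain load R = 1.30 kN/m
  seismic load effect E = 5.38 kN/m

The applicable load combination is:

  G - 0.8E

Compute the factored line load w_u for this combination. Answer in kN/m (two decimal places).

1.31 kN/m

1.0(5.61) - 0.8(5.38) = 5.61 - 4.30 = 1.31
w_u = 1.31 kN/m.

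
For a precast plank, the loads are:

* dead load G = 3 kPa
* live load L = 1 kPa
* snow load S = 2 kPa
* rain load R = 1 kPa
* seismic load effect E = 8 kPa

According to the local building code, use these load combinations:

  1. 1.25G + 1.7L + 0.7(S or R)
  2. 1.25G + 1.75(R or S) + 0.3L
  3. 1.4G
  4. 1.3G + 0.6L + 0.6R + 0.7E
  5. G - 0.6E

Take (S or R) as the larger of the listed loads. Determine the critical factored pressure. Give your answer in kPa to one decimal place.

(S or R) → S = 2 kPa; (R or S) → S = 2 kPa.
1. 1.25(3) + 1.7(1) + 0.7(2) = 3.8 + 1.7 + 1.4 = 6.9
2. 1.25(3) + 1.75(2) + 0.3(1) = 3.8 + 3.5 + 0.3 = 7.6
3. 1.4(3) = 4.2
4. 1.3(3) + 0.6(1) + 0.6(1) + 0.7(8) = 3.9 + 0.6 + 0.6 + 5.6 = 10.7
5. 1.0(3) - 0.6(8) = 3.0 - 4.8 = -1.8
The controlling combination is 4, giving 10.7 kPa.

10.7 kPa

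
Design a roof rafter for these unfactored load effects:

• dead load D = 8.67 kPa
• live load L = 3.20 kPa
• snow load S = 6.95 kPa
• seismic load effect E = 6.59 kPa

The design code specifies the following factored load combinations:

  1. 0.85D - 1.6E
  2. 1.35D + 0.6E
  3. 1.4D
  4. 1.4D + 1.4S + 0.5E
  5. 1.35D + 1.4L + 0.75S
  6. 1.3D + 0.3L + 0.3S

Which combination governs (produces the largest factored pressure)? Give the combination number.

1. 0.85(8.67) - 1.6(6.59) = 7.37 - 10.54 = -3.17
2. 1.35(8.67) + 0.6(6.59) = 15.66
3. 1.4(8.67) = 12.14
4. 1.4(8.67) + 1.4(6.95) + 0.5(6.59) = 25.16
5. 1.35(8.67) + 1.4(3.20) + 0.75(6.95) = 21.40
6. 1.3(8.67) + 0.3(3.20) + 0.3(6.95) = 11.27 + 0.96 + 2.09 = 14.32
The largest value is 25.16 kPa from combination 4.

Combination 4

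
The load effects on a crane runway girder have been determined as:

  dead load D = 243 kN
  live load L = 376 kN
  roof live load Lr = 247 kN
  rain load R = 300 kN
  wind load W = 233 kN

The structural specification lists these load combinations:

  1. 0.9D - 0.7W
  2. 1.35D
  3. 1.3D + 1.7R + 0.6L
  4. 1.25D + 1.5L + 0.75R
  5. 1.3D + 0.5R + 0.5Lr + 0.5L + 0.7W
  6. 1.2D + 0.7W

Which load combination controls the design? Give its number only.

1. 0.9(243) - 0.7(233) = 218.7 - 163.1 = 55.6
2. 1.35(243) = 328.1
3. 1.3(243) + 1.7(300) + 0.6(376) = 315.9 + 510.0 + 225.6 = 1051.5
4. 1.25(243) + 1.5(376) + 0.75(300) = 303.8 + 564.0 + 225.0 = 1092.8
5. 1.3(243) + 0.5(300) + 0.5(247) + 0.5(376) + 0.7(233) = 315.9 + 150.0 + 123.5 + 188.0 + 163.1 = 940.5
6. 1.2(243) + 0.7(233) = 291.6 + 163.1 = 454.7
The largest value is 1092.8 kN from combination 4.

Combination 4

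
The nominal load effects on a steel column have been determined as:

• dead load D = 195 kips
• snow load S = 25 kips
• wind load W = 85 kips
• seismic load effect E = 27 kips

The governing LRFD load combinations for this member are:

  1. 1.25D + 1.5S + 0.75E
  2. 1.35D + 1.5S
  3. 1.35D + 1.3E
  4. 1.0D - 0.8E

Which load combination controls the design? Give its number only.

1. 1.25(195) + 1.5(25) + 0.75(27) = 301.50
2. 1.35(195) + 1.5(25) = 300.75
3. 1.35(195) + 1.3(27) = 298.35
4. 1.0(195) - 0.8(27) = 173.40
The largest value is 301.50 kips from combination 1.

Combination 1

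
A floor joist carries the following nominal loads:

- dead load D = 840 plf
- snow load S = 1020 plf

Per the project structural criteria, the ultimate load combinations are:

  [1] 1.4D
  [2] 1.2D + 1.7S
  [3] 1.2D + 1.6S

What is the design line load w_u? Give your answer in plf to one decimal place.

2742.0 plf

[1] 1.4(840) = 1176.0
[2] 1.2(840) + 1.7(1020) = 1008.0 + 1734.0 = 2742.0
[3] 1.2(840) + 1.6(1020) = 1008.0 + 1632.0 = 2640.0
The controlling combination is 2, giving 2742.0 plf.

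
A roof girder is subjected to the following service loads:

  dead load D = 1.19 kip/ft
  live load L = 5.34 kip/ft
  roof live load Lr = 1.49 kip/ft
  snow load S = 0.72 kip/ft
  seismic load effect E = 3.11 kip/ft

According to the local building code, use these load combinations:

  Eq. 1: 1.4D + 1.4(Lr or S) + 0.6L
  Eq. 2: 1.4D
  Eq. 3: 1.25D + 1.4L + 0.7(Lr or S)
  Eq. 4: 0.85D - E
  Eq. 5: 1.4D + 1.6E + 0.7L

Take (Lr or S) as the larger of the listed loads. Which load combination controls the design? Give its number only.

Combination 5

(Lr or S) → Lr = 1.49 kip/ft.
Eq. 1: 1.4(1.19) + 1.4(1.49) + 0.6(5.34) = 6.96
Eq. 2: 1.4(1.19) = 1.67
Eq. 3: 1.25(1.19) + 1.4(5.34) + 0.7(1.49) = 10.01
Eq. 4: 0.85(1.19) - 1.0(3.11) = -2.10
Eq. 5: 1.4(1.19) + 1.6(3.11) + 0.7(5.34) = 10.38
The largest value is 10.38 kip/ft from combination 5.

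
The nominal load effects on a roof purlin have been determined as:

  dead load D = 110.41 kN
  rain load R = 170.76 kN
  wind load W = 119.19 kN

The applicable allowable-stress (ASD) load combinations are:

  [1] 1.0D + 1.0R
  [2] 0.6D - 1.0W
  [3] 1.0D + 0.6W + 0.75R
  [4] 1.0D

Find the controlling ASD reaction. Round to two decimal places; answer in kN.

[1] 1.0(110.41) + 1.0(170.76) = 110.41 + 170.76 = 281.17
[2] 0.6(110.41) - 1.0(119.19) = 66.25 - 119.19 = -52.94
[3] 1.0(110.41) + 0.6(119.19) + 0.75(170.76) = 110.41 + 71.51 + 128.07 = 309.99
[4] 1.0(110.41) = 110.41
Maximum is from combination 3.

309.99 kN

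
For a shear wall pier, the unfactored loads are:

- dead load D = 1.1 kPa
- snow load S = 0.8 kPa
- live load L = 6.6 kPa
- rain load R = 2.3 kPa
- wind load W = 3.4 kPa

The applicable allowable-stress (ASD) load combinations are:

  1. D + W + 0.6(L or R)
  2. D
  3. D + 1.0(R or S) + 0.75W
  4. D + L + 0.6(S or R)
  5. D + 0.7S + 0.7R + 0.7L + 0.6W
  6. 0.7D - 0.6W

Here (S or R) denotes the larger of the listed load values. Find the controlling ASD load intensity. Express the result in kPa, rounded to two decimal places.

(L or R) → L = 6.6 kPa; (R or S) → R = 2.3 kPa; (S or R) → R = 2.3 kPa.
1. 1.0(1.1) + 1.0(3.4) + 0.6(6.6) = 1.10 + 3.40 + 3.96 = 8.46
2. 1.0(1.1) = 1.10
3. 1.0(1.1) + 1.0(2.3) + 0.75(3.4) = 1.10 + 2.30 + 2.55 = 5.95
4. 1.0(1.1) + 1.0(6.6) + 0.6(2.3) = 1.10 + 6.60 + 1.38 = 9.08
5. 1.0(1.1) + 0.7(0.8) + 0.7(2.3) + 0.7(6.6) + 0.6(3.4) = 1.10 + 0.56 + 1.61 + 4.62 + 2.04 = 9.93
6. 0.7(1.1) - 0.6(3.4) = 0.77 - 2.04 = -1.27
Combination 5 governs: q = 9.93 kPa.

9.93 kPa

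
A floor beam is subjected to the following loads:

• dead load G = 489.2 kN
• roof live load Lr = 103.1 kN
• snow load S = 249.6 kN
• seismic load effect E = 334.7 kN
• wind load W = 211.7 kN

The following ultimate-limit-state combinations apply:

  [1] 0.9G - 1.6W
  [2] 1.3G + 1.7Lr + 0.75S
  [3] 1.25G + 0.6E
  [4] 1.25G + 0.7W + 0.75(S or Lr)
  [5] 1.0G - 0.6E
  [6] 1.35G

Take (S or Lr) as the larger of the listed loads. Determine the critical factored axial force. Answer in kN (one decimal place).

(S or Lr) → S = 249.6 kN.
[1] 0.9(489.2) - 1.6(211.7) = 440.3 - 338.7 = 101.6
[2] 1.3(489.2) + 1.7(103.1) + 0.75(249.6) = 998.4
[3] 1.25(489.2) + 0.6(334.7) = 611.5 + 200.8 = 812.3
[4] 1.25(489.2) + 0.7(211.7) + 0.75(249.6) = 611.5 + 148.2 + 187.2 = 946.9
[5] 1.0(489.2) - 0.6(334.7) = 489.2 - 200.8 = 288.4
[6] 1.35(489.2) = 660.4
Maximum is from combination 2.

998.4 kN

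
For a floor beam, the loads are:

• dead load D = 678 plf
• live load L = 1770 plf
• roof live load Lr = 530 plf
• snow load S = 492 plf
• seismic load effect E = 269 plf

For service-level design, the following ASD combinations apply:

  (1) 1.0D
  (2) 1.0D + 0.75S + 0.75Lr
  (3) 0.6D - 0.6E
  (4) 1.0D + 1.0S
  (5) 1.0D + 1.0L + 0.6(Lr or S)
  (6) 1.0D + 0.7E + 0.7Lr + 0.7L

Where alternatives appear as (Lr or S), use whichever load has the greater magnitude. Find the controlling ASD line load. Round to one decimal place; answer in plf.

2766.0 plf

(Lr or S) → Lr = 530 plf.
(1) 1.0(678) = 678.0
(2) 1.0(678) + 0.75(492) + 0.75(530) = 678.0 + 369.0 + 397.5 = 1444.5
(3) 0.6(678) - 0.6(269) = 406.8 - 161.4 = 245.4
(4) 1.0(678) + 1.0(492) = 678.0 + 492.0 = 1170.0
(5) 1.0(678) + 1.0(1770) + 0.6(530) = 678.0 + 1770.0 + 318.0 = 2766.0
(6) 1.0(678) + 0.7(269) + 0.7(530) + 0.7(1770) = 678.0 + 188.3 + 371.0 + 1239.0 = 2476.3
Combination 5 governs: w = 2766.0 plf.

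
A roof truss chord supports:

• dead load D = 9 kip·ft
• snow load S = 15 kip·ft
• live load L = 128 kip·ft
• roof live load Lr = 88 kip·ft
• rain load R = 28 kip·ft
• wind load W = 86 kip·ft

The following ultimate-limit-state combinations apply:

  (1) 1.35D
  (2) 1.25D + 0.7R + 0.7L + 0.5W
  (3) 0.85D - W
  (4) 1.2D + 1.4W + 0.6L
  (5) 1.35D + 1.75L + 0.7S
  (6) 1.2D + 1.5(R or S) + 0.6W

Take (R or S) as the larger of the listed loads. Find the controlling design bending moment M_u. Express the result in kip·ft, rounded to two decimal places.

(R or S) → R = 28 kip·ft.
(1) 1.35(9) = 12.15
(2) 1.25(9) + 0.7(28) + 0.7(128) + 0.5(86) = 11.25 + 19.60 + 89.60 + 43.00 = 163.45
(3) 0.85(9) - 1.0(86) = 7.65 - 86.00 = -78.35
(4) 1.2(9) + 1.4(86) + 0.6(128) = 10.80 + 120.40 + 76.80 = 208.00
(5) 1.35(9) + 1.75(128) + 0.7(15) = 12.15 + 224.00 + 10.50 = 246.65
(6) 1.2(9) + 1.5(28) + 0.6(86) = 10.80 + 42.00 + 51.60 = 104.40
The controlling combination is 5, giving 246.65 kip·ft.

246.65 kip·ft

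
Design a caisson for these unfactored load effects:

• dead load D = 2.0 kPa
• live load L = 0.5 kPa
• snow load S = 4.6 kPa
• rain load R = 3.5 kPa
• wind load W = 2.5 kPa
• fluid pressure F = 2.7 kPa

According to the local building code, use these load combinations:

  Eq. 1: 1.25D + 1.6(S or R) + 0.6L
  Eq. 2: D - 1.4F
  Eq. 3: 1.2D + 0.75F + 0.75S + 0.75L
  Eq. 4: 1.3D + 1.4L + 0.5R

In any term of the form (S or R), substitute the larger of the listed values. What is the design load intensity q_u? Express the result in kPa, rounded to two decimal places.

(S or R) → S = 4.6 kPa.
Eq. 1: 1.25(2.0) + 1.6(4.6) + 0.6(0.5) = 10.16
Eq. 2: 1.0(2.0) - 1.4(2.7) = -1.78
Eq. 3: 1.2(2.0) + 0.75(2.7) + 0.75(4.6) + 0.75(0.5) = 8.25
Eq. 4: 1.3(2.0) + 1.4(0.5) + 0.5(3.5) = 5.05
The controlling combination is 1, giving 10.16 kPa.

10.16 kPa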